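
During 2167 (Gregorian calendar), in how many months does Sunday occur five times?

A month of length L has five Sundays iff its first Sunday is on day ≤ L−28 (so day 1–3 in a 31-day month, 1–2 in a 30-day month, day 1 in a leap February).
Checking each month of 2167: Jan starts Thu (31d); Feb starts Sun (28d); Mar starts Sun (31d) ✓; Apr starts Wed (30d); May starts Fri (31d) ✓; Jun starts Mon (30d); Jul starts Wed (31d); Aug starts Sat (31d) ✓; Sep starts Tue (30d); Oct starts Thu (31d); Nov starts Sun (30d) ✓; Dec starts Tue (31d).
Five-Sunday months: March, May, August, November → 4.

4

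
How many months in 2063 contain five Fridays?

A month of length L has five Fridays iff its first Friday is on day ≤ L−28 (so day 1–3 in a 31-day month, 1–2 in a 30-day month, day 1 in a leap February).
Checking each month of 2063: Jan starts Mon (31d); Feb starts Thu (28d); Mar starts Thu (31d) ✓; Apr starts Sun (30d); May starts Tue (31d); Jun starts Fri (30d) ✓; Jul starts Sun (31d); Aug starts Wed (31d) ✓; Sep starts Sat (30d); Oct starts Mon (31d); Nov starts Thu (30d) ✓; Dec starts Sat (31d).
Five-Friday months: March, June, August, November → 4.

4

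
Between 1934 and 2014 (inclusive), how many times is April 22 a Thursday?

12

Track April 22's weekday year by year (advancing +1, or +2 across a Feb 29):
  1934: Sun  1935: Mon (+1)  1936: Wed (+2)  1937: Thu (+1) ✓  1938: Fri (+1)
  1939: Sat (+1)  1940: Mon (+2)  1941: Tue (+1)  1942: Wed (+1)  1943: Thu (+1) ✓
  1944: Sat (+2)  1945: Sun (+1)  1946: Mon (+1)  1947: Tue (+1)  … (53 more years) …
  2001: Sun (+1)  2002: Mon (+1)  2003: Tue (+1)  2004: Thu (+2) ✓  2005: Fri (+1)
  2006: Sat (+1)  2007: Sun (+1)  2008: Tue (+2)  2009: Wed (+1)  2010: Thu (+1) ✓
  2011: Fri (+1)  2012: Sun (+2)  2013: Mon (+1)  2014: Tue (+1)
Thursday years: 1937, 1943, 1948, 1954, 1965, 1971, 1976, 1982, 1993, 1999, 2004, 2010 — 12 in total.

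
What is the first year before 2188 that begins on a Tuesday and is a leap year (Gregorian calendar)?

Jan 1 advances by 2 weekdays after a leap year and by 1 after a common year.
2188: Jan 1 is Tuesday (leap).
2187: Monday
2186: Sunday
2185: Saturday
2184: Thursday (leap)
2183: Wednesday
2182: Tuesday
2181: Monday
2180: Saturday (leap)
2179: Friday
2178: Thursday
2177: Wednesday
2176: Monday (leap)
2175: Sunday
2174: Saturday
2173: Friday
2172: Wednesday (leap)
2171: Tuesday
2170: Monday
2169: Sunday
2168: Friday (leap)
2167: Thursday
2166: Wednesday
2165: Tuesday
2164: Sunday (leap)
2163: Saturday
2162: Friday
2161: Thursday
2160: Tuesday (leap)
2160 begins on a Tuesday and is a leap year.

2160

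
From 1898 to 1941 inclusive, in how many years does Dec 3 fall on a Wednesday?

Track Dec 3's weekday year by year (advancing +1, or +2 across a Feb 29):
  1898: Sat  1899: Sun (+1)  1900: Mon (+1)  1901: Tue (+1)  1902: Wed (+1) ✓
  1903: Thu (+1)  1904: Sat (+2)  1905: Sun (+1)  1906: Mon (+1)  1907: Tue (+1)
  1908: Thu (+2)  1909: Fri (+1)  1910: Sat (+1)  1911: Sun (+1)  … (16 more years) …
  1928: Mon (+2)  1929: Tue (+1)  1930: Wed (+1) ✓  1931: Thu (+1)  1932: Sat (+2)
  1933: Sun (+1)  1934: Mon (+1)  1935: Tue (+1)  1936: Thu (+2)  1937: Fri (+1)
  1938: Sat (+1)  1939: Sun (+1)  1940: Tue (+2)  1941: Wed (+1) ✓
Wednesday years: 1902, 1913, 1919, 1924, 1930, 1941 — 6 in total.

6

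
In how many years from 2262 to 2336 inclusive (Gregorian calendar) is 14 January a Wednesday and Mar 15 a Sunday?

Check each year's weekday for 14 January and Mar 15:
  2262: Tue/Sat  2263: Wed/Sun ✓  2264: Thu/Tue  2265: Sat/Wed  2266: Sun/Thu  2267: Mon/Fri  2268: Tue/Sun  2269: Thu/Mon  2270: Fri/Tue  2271: Sat/Wed  2272: Sun/Fri  2273: Tue/Sat  2274: Wed/Sun ✓  2275: Thu/Mon  …(47 more)…  2323: Sun/Thu  2324: Mon/Sat  2325: Wed/Sun ✓  2326: Thu/Mon  2327: Fri/Tue  2328: Sat/Thu  2329: Mon/Fri  2330: Tue/Sat  2331: Wed/Sun ✓  2332: Thu/Tue  2333: Sat/Wed  2334: Sun/Thu  2335: Mon/Fri  2336: Tue/Sun
Both conditions hold in: 2263, 2274, 2285, 2291, 2303, 2314, 2325, 2331 — 8.

8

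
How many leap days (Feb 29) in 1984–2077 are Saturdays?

Leap years in 1984–2077: 24 of them.
Feb 29 weekday advances by 5 (mod 7) from one leap year to the next four years later (or differs when a century non-leap intervenes).
Leap-day weekdays: 1984:Wed 1988:Mon 1992:Sat✓ 1996:Thu 2000:Tue 2004:Sun 2008:Fri 2012:Wed 2016:Mon 2020:Sat✓ 2024:Thu 2028:Tue 2032:Sun 2036:Fri 2040:Wed 2044:Mon 2048:Sat✓ 2052:Thu 2056:Tue 2060:Sun 2064:Fri 2068:Wed 2072:Mon 2076:Sat✓
Saturday: 1992, 2020, 2048, 2076 → 4.

4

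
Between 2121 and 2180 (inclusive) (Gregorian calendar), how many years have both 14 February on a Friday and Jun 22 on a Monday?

2

Check each year's weekday for 14 February and Jun 22:
  2121: Fri/Sun  2122: Sat/Mon  2123: Sun/Tue  2124: Mon/Thu  2125: Wed/Fri  2126: Thu/Sat  2127: Fri/Sun  2128: Sat/Tue  2129: Mon/Wed  2130: Tue/Thu  2131: Wed/Fri  2132: Thu/Sun  2133: Sat/Mon  2134: Sun/Tue  …(32 more)…  2167: Sat/Mon  2168: Sun/Wed  2169: Tue/Thu  2170: Wed/Fri  2171: Thu/Sat  2172: Fri/Mon ✓  2173: Sun/Tue  2174: Mon/Wed  2175: Tue/Thu  2176: Wed/Sat  2177: Fri/Sun  2178: Sat/Mon  2179: Sun/Tue  2180: Mon/Thu
Both conditions hold in: 2144, 2172 — 2.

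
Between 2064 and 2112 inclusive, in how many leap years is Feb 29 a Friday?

Leap years in 2064–2112: 12 of them.
Feb 29 weekday advances by 5 (mod 7) from one leap year to the next four years later (or differs when a century non-leap intervenes).
Leap-day weekdays: 2064:Fri✓ 2068:Wed 2072:Mon 2076:Sat 2080:Thu 2084:Tue 2088:Sun 2092:Fri✓ 2096:Wed 2104:Fri✓ 2108:Wed 2112:Mon
Friday: 2064, 2092, 2104 → 3.

3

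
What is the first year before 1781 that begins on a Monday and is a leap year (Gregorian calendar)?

1776

Jan 1 advances by 2 weekdays after a leap year and by 1 after a common year.
1781: Jan 1 is Monday.
1780: Saturday (leap)
1779: Friday
1778: Thursday
1777: Wednesday
1776: Monday (leap)
1776 begins on a Monday and is a leap year.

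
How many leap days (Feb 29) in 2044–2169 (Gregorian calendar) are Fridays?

Leap years in 2044–2169: 31 of them.
Feb 29 weekday advances by 5 (mod 7) from one leap year to the next four years later (or differs when a century non-leap intervenes).
Leap-day weekdays: 2044:Mon 2048:Sat 2052:Thu 2056:Tue 2060:Sun 2064:Fri✓ 2068:Wed 2072:Mon 2076:Sat 2080:Thu 2084:Tue 2088:Sun 2092:Fri✓ …(5 more)… 2120:Thu 2124:Tue 2128:Sun 2132:Fri✓ 2136:Wed 2140:Mon 2144:Sat 2148:Thu 2152:Tue 2156:Sun 2160:Fri✓ 2164:Wed 2168:Mon
Friday: 2064, 2092, 2104, 2132, 2160 → 5.

5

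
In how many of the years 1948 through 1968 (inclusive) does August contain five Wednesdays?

10

August has 31 days; it has five Wednesdays when Wednesday falls among the first (month-length − 28) days — i.e. when August 1 is one of Wednesday/Tuesday/Monday.
August 1 by year: 1948:Sun 1949:Mon✓ 1950:Tue✓ 1951:Wed✓ 1952:Fri 1953:Sat 1954:Sun 1955:Mon✓ 1956:Wed✓ 1957:Thu 1958:Fri 1959:Sat 1960:Mon✓ 1961:Tue✓ 1962:Wed✓ 1963:Thu 1964:Sat 1965:Sun 1966:Mon✓ 1967:Tue✓ 1968:Thu
Years with five Wednesdays: 1949, 1950, 1951, 1955, 1956, 1960, 1961, 1962, 1966, 1967 → 10.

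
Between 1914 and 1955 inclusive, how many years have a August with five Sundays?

19

August has 31 days; it has five Sundays when Sunday falls among the first (month-length − 28) days — i.e. when August 1 is one of Sunday/Saturday/Friday.
August 1 by year: 1914:Sat✓ 1915:Sun✓ 1916:Tue 1917:Wed 1918:Thu 1919:Fri✓ 1920:Sun✓ 1921:Mon 1922:Tue 1923:Wed 1924:Fri✓ 1925:Sat✓ 1926:Sun✓ 1927:Mon 1928:Wed …(12 more)… 1941:Fri✓ 1942:Sat✓ 1943:Sun✓ 1944:Tue 1945:Wed 1946:Thu 1947:Fri✓ 1948:Sun✓ 1949:Mon 1950:Tue 1951:Wed 1952:Fri✓ 1953:Sat✓ 1954:Sun✓ 1955:Mon
Years with five Sundays: 1914, 1915, 1919, 1920, 1924, 1925, 1926, 1930, 1931, 1936, 1937, 1941, 1942, 1943, 1947, 1948, 1952, 1953, 1954 → 19.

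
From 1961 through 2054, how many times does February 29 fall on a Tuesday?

3

Leap years in 1961–2054: 23 of them.
Feb 29 weekday advances by 5 (mod 7) from one leap year to the next four years later (or differs when a century non-leap intervenes).
Leap-day weekdays: 1964:Sat 1968:Thu 1972:Tue✓ 1976:Sun 1980:Fri 1984:Wed 1988:Mon 1992:Sat 1996:Thu 2000:Tue✓ 2004:Sun 2008:Fri 2012:Wed 2016:Mon 2020:Sat 2024:Thu 2028:Tue✓ 2032:Sun 2036:Fri 2040:Wed 2044:Mon 2048:Sat 2052:Thu
Tuesday: 1972, 2000, 2028 → 3.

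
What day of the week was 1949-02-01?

January 1, 1949 is a Saturday.
February 1 is day 32 of the year, i.e. 31 days after Jan 1.
31 mod 7 = 3, so advance 3 weekdays from Saturday: Tuesday.

Tuesday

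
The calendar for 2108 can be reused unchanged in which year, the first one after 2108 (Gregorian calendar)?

2136

Two years share a calendar iff Jan 1 falls on the same weekday and both are leap or both are common. 2108: Jan 1 is Sunday, leap year.
2109: Jan 1 Tuesday, common
2110: Jan 1 Wednesday, common
2111: Jan 1 Thursday, common
2112: Jan 1 Friday, leap
2113: Jan 1 Sunday, common
2114: Jan 1 Monday, common
2115: Jan 1 Tuesday, common
2116: Jan 1 Wednesday, leap
2117: Jan 1 Friday, common
2118: Jan 1 Saturday, common
2119: Jan 1 Sunday, common
2120: Jan 1 Monday, leap
2121: Jan 1 Wednesday, common
2122: Jan 1 Thursday, common
2123: Jan 1 Friday, common
2124: Jan 1 Saturday, leap
2125: Jan 1 Monday, common
2126: Jan 1 Tuesday, common
2127: Jan 1 Wednesday, common
2128: Jan 1 Thursday, leap
2129: Jan 1 Saturday, common
2130: Jan 1 Sunday, common
2131: Jan 1 Monday, common
2132: Jan 1 Tuesday, leap
2133: Jan 1 Thursday, common
2134: Jan 1 Friday, common
2135: Jan 1 Saturday, common
2136: Jan 1 Sunday, leap
2136 matches on both conditions.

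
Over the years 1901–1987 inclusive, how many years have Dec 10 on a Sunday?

12

Track Dec 10's weekday year by year (advancing +1, or +2 across a Feb 29):
  1901: Tue  1902: Wed (+1)  1903: Thu (+1)  1904: Sat (+2)  1905: Sun (+1) ✓
  1906: Mon (+1)  1907: Tue (+1)  1908: Thu (+2)  1909: Fri (+1)  1910: Sat (+1)
  1911: Sun (+1) ✓  1912: Tue (+2)  1913: Wed (+1)  1914: Thu (+1)  … (59 more years) …
  1974: Tue (+1)  1975: Wed (+1)  1976: Fri (+2)  1977: Sat (+1)  1978: Sun (+1) ✓
  1979: Mon (+1)  1980: Wed (+2)  1981: Thu (+1)  1982: Fri (+1)  1983: Sat (+1)
  1984: Mon (+2)  1985: Tue (+1)  1986: Wed (+1)  1987: Thu (+1)
Sunday years: 1905, 1911, 1916, 1922, 1933, 1939, 1944, 1950, 1961, 1967, 1972, 1978 — 12 in total.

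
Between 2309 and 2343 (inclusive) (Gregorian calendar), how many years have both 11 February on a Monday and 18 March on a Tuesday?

Check each year's weekday for 11 February and 18 March:
  2309: Thu/Thu  2310: Fri/Fri  2311: Sat/Sat  2312: Sun/Mon  2313: Tue/Tue  2314: Wed/Wed  2315: Thu/Thu  2316: Fri/Sat  2317: Sun/Sun  2318: Mon/Mon  2319: Tue/Tue  2320: Wed/Thu  2321: Fri/Fri  2322: Sat/Sat  …(7 more)…  2330: Tue/Tue  2331: Wed/Wed  2332: Thu/Fri  2333: Sat/Sat  2334: Sun/Sun  2335: Mon/Mon  2336: Tue/Wed  2337: Thu/Thu  2338: Fri/Fri  2339: Sat/Sat  2340: Sun/Mon  2341: Tue/Tue  2342: Wed/Wed  2343: Thu/Thu
Both conditions hold in: 2324 — 1.

1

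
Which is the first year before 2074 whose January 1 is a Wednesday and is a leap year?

2048

Jan 1 advances by 2 weekdays after a leap year and by 1 after a common year.
2074: Jan 1 is Monday.
2073: Sunday
2072: Friday (leap)
2071: Thursday
2070: Wednesday
2069: Tuesday
2068: Sunday (leap)
2067: Saturday
2066: Friday
2065: Thursday
2064: Tuesday (leap)
2063: Monday
2062: Sunday
2061: Saturday
2060: Thursday (leap)
2059: Wednesday
2058: Tuesday
2057: Monday
2056: Saturday (leap)
2055: Friday
2054: Thursday
2053: Wednesday
2052: Monday (leap)
2051: Sunday
2050: Saturday
2049: Friday
2048: Wednesday (leap)
2048 begins on a Wednesday and is a leap year.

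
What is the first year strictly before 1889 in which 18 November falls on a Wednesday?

1885

From one year to the next, a fixed date's weekday advances by 1, or by 2 when a Feb 29 lies between the two dates.
1889: November 18 is Monday.
1888: Sunday (−1)
1887: Friday (−2)
1886: Thursday (−1)
1885: Wednesday (−1)
18 November falls on a Wednesday in 1885.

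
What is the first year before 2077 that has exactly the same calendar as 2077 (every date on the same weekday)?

Two years share a calendar iff Jan 1 falls on the same weekday and both are leap or both are common. 2077: Jan 1 is Friday, common year.
2076: Jan 1 Wednesday, leap
2075: Jan 1 Tuesday, common
2074: Jan 1 Monday, common
2073: Jan 1 Sunday, common
2072: Jan 1 Friday, leap
2071: Jan 1 Thursday, common
2070: Jan 1 Wednesday, common
2069: Jan 1 Tuesday, common
2068: Jan 1 Sunday, leap
2067: Jan 1 Saturday, common
2066: Jan 1 Friday, common
2066 matches on both conditions.

2066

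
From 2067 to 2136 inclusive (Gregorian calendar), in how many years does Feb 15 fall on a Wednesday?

Track Feb 15's weekday year by year (advancing +1, or +2 across a Feb 29):
  2067: Tue  2068: Wed (+1) ✓  2069: Fri (+2)  2070: Sat (+1)  2071: Sun (+1)
  2072: Mon (+1)  2073: Wed (+2) ✓  2074: Thu (+1)  2075: Fri (+1)  2076: Sat (+1)
  2077: Mon (+2)  2078: Tue (+1)  2079: Wed (+1) ✓  2080: Thu (+1)  … (42 more years) …
  2123: Mon (+1)  2124: Tue (+1)  2125: Thu (+2)  2126: Fri (+1)  2127: Sat (+1)
  2128: Sun (+1)  2129: Tue (+2)  2130: Wed (+1) ✓  2131: Thu (+1)  2132: Fri (+1)
  2133: Sun (+2)  2134: Mon (+1)  2135: Tue (+1)  2136: Wed (+1) ✓
Wednesday years: 2068, 2073, 2079, 2090, 2096, 2102, 2108, 2113, 2119, 2130, 2136 — 11 in total.

11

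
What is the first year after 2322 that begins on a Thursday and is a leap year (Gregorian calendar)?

Jan 1 advances by 2 weekdays after a leap year and by 1 after a common year.
2322: Jan 1 is Sunday.
2323: Monday
2324: Tuesday (leap)
2325: Thursday
2326: Friday
2327: Saturday
2328: Sunday (leap)
2329: Tuesday
2330: Wednesday
2331: Thursday
2332: Friday (leap)
2333: Sunday
2334: Monday
2335: Tuesday
2336: Wednesday (leap)
2337: Friday
2338: Saturday
2339: Sunday
2340: Monday (leap)
2341: Wednesday
2342: Thursday
2343: Friday
2344: Saturday (leap)
2345: Monday
2346: Tuesday
2347: Wednesday
2348: Thursday (leap)
2348 begins on a Thursday and is a leap year.

2348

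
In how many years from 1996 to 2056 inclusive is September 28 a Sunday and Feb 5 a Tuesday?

2

Check each year's weekday for September 28 and Feb 5:
  1996: Sat/Mon  1997: Sun/Wed  1998: Mon/Thu  1999: Tue/Fri  2000: Thu/Sat  2001: Fri/Mon  2002: Sat/Tue  2003: Sun/Wed  2004: Tue/Thu  2005: Wed/Sat  2006: Thu/Sun  2007: Fri/Mon  2008: Sun/Tue ✓  2009: Mon/Thu  …(33 more)…  2043: Mon/Thu  2044: Wed/Fri  2045: Thu/Sun  2046: Fri/Mon  2047: Sat/Tue  2048: Mon/Wed  2049: Tue/Fri  2050: Wed/Sat  2051: Thu/Sun  2052: Sat/Mon  2053: Sun/Wed  2054: Mon/Thu  2055: Tue/Fri  2056: Thu/Sat
Both conditions hold in: 2008, 2036 — 2.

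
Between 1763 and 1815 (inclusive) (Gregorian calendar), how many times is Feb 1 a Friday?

Track Feb 1's weekday year by year (advancing +1, or +2 across a Feb 29):
  1763: Tue  1764: Wed (+1)  1765: Fri (+2) ✓  1766: Sat (+1)  1767: Sun (+1)
  1768: Mon (+1)  1769: Wed (+2)  1770: Thu (+1)  1771: Fri (+1) ✓  1772: Sat (+1)
  1773: Mon (+2)  1774: Tue (+1)  1775: Wed (+1)  1776: Thu (+1)  … (25 more years) …
  1802: Mon (+1)  1803: Tue (+1)  1804: Wed (+1)  1805: Fri (+2) ✓  1806: Sat (+1)
  1807: Sun (+1)  1808: Mon (+1)  1809: Wed (+2)  1810: Thu (+1)  1811: Fri (+1) ✓
  1812: Sat (+1)  1813: Mon (+2)  1814: Tue (+1)  1815: Wed (+1)
Friday years: 1765, 1771, 1782, 1788, 1793, 1799, 1805, 1811 — 8 in total.

8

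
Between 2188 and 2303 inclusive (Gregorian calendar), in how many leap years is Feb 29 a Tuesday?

Leap years in 2188–2303: 27 of them.
Feb 29 weekday advances by 5 (mod 7) from one leap year to the next four years later (or differs when a century non-leap intervenes).
Leap-day weekdays: 2188:Fri 2192:Wed 2196:Mon 2204:Wed 2208:Mon 2212:Sat 2216:Thu 2220:Tue✓ 2224:Sun 2228:Fri 2232:Wed 2236:Mon 2240:Sat 2244:Thu 2248:Tue✓ 2252:Sun 2256:Fri 2260:Wed 2264:Mon 2268:Sat 2272:Thu 2276:Tue✓ 2280:Sun 2284:Fri 2288:Wed 2292:Mon 2296:Sat
Tuesday: 2220, 2248, 2276 → 3.

3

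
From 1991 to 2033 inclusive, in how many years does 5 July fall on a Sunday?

6

Track 5 July's weekday year by year (advancing +1, or +2 across a Feb 29):
  1991: Fri  1992: Sun (+2) ✓  1993: Mon (+1)  1994: Tue (+1)  1995: Wed (+1)
  1996: Fri (+2)  1997: Sat (+1)  1998: Sun (+1) ✓  1999: Mon (+1)  2000: Wed (+2)
  2001: Thu (+1)  2002: Fri (+1)  2003: Sat (+1)  2004: Mon (+2)  … (15 more years) …
  2020: Sun (+2) ✓  2021: Mon (+1)  2022: Tue (+1)  2023: Wed (+1)  2024: Fri (+2)
  2025: Sat (+1)  2026: Sun (+1) ✓  2027: Mon (+1)  2028: Wed (+2)  2029: Thu (+1)
  2030: Fri (+1)  2031: Sat (+1)  2032: Mon (+2)  2033: Tue (+1)
Sunday years: 1992, 1998, 2009, 2015, 2020, 2026 — 6 in total.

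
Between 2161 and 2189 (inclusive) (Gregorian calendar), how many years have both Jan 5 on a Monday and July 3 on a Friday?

Check each year's weekday for Jan 5 and July 3:
  2161: Mon/Fri ✓  2162: Tue/Sat  2163: Wed/Sun  2164: Thu/Tue  2165: Sat/Wed  2166: Sun/Thu  2167: Mon/Fri ✓  2168: Tue/Sun  2169: Thu/Mon  2170: Fri/Tue  2171: Sat/Wed  2172: Sun/Fri  2173: Tue/Sat  2174: Wed/Sun  2175: Thu/Mon  2176: Fri/Wed  2177: Sun/Thu  2178: Mon/Fri ✓  2179: Tue/Sat  2180: Wed/Mon  2181: Fri/Tue  2182: Sat/Wed  2183: Sun/Thu  2184: Mon/Sat  2185: Wed/Sun  2186: Thu/Mon  2187: Fri/Tue  2188: Sat/Thu  2189: Mon/Fri ✓
Both conditions hold in: 2161, 2167, 2178, 2189 — 4.

4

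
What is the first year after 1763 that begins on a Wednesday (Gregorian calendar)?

Jan 1 advances by 2 weekdays after a leap year and by 1 after a common year.
1763: Jan 1 is Saturday.
1764: Sunday (leap)
1765: Tuesday
1766: Wednesday
1766 begins on a Wednesday

1766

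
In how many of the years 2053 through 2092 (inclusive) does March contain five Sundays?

March has 31 days; it has five Sundays when Sunday falls among the first (month-length − 28) days — i.e. when March 1 is one of Sunday/Saturday/Friday.
March 1 by year: 2053:Sat✓ 2054:Sun✓ 2055:Mon 2056:Wed 2057:Thu 2058:Fri✓ 2059:Sat✓ 2060:Mon 2061:Tue 2062:Wed 2063:Thu 2064:Sat✓ 2065:Sun✓ 2066:Mon 2067:Tue …(10 more)… 2078:Tue 2079:Wed 2080:Fri✓ 2081:Sat✓ 2082:Sun✓ 2083:Mon 2084:Wed 2085:Thu 2086:Fri✓ 2087:Sat✓ 2088:Mon 2089:Tue 2090:Wed 2091:Thu 2092:Sat✓
Years with five Sundays: 2053, 2054, 2058, 2059, 2064, 2065, 2069, 2070, 2071, 2075, 2076, 2080, 2081, 2082, 2086, 2087, 2092 → 17.

17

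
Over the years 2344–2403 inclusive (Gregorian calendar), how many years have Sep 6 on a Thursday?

9

Track Sep 6's weekday year by year (advancing +1, or +2 across a Feb 29):
  2344: Wed  2345: Thu (+1) ✓  2346: Fri (+1)  2347: Sat (+1)  2348: Mon (+2)
  2349: Tue (+1)  2350: Wed (+1)  2351: Thu (+1) ✓  2352: Sat (+2)  2353: Sun (+1)
  2354: Mon (+1)  2355: Tue (+1)  2356: Thu (+2) ✓  2357: Fri (+1)  … (32 more years) …
  2390: Thu (+1) ✓  2391: Fri (+1)  2392: Sun (+2)  2393: Mon (+1)  2394: Tue (+1)
  2395: Wed (+1)  2396: Fri (+2)  2397: Sat (+1)  2398: Sun (+1)  2399: Mon (+1)
  2400: Wed (+2)  2401: Thu (+1) ✓  2402: Fri (+1)  2403: Sat (+1)
Thursday years: 2345, 2351, 2356, 2362, 2373, 2379, 2384, 2390, 2401 — 9 in total.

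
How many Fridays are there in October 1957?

4

October 1957 has 31 days and begins on Tuesday.
The first Friday is October 4.
Fridays fall on 4, 11, 18, 25 — that's 4.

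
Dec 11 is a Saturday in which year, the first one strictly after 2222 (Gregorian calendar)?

2224

From one year to the next, a fixed date's weekday advances by 1, or by 2 when a Feb 29 lies between the two dates.
2222: December 11 is Wednesday.
2223: Thursday (+1)
2224: Saturday (+2)
Dec 11 falls on a Saturday in 2224.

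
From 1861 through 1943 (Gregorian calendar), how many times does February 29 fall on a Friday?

2

Leap years in 1861–1943: 19 of them.
Feb 29 weekday advances by 5 (mod 7) from one leap year to the next four years later (or differs when a century non-leap intervenes).
Leap-day weekdays: 1864:Mon 1868:Sat 1872:Thu 1876:Tue 1880:Sun 1884:Fri✓ 1888:Wed 1892:Mon 1896:Sat 1904:Mon 1908:Sat 1912:Thu 1916:Tue 1920:Sun 1924:Fri✓ 1928:Wed 1932:Mon 1936:Sat 1940:Thu
Friday: 1884, 1924 → 2.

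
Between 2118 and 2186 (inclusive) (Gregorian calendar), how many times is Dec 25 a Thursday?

10

Track Dec 25's weekday year by year (advancing +1, or +2 across a Feb 29):
  2118: Sun  2119: Mon (+1)  2120: Wed (+2)  2121: Thu (+1) ✓  2122: Fri (+1)
  2123: Sat (+1)  2124: Mon (+2)  2125: Tue (+1)  2126: Wed (+1)  2127: Thu (+1) ✓
  2128: Sat (+2)  2129: Sun (+1)  2130: Mon (+1)  2131: Tue (+1)  … (41 more years) …
  2173: Sat (+1)  2174: Sun (+1)  2175: Mon (+1)  2176: Wed (+2)  2177: Thu (+1) ✓
  2178: Fri (+1)  2179: Sat (+1)  2180: Mon (+2)  2181: Tue (+1)  2182: Wed (+1)
  2183: Thu (+1) ✓  2184: Sat (+2)  2185: Sun (+1)  2186: Mon (+1)
Thursday years: 2121, 2127, 2132, 2138, 2149, 2155, 2160, 2166, 2177, 2183 — 10 in total.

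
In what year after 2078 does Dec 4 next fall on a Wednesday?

2080

From one year to the next, a fixed date's weekday advances by 1, or by 2 when a Feb 29 lies between the two dates.
2078: December 4 is Sunday.
2079: Monday (+1)
2080: Wednesday (+2)
Dec 4 falls on a Wednesday in 2080.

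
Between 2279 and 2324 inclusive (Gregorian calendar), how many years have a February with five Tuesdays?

February has 28 days (29 in leap years); it has five Tuesdays when Tuesday falls among the first (month-length − 28) days — i.e. when February 1 is Tuesday in a leap year (never in a common year).
February 1 by year: 2279:Sat 2280:Sun 2281:Tue 2282:Wed 2283:Thu 2284:Fri 2285:Sun 2286:Mon 2287:Tue 2288:Wed 2289:Fri 2290:Sat 2291:Sun 2292:Mon 2293:Wed …(16 more)… 2310:Tue 2311:Wed 2312:Thu 2313:Sat 2314:Sun 2315:Mon 2316:Tue✓ 2317:Thu 2318:Fri 2319:Sat 2320:Sun 2321:Tue 2322:Wed 2323:Thu 2324:Fri
Years with five Tuesdays: 2316 → 1.

1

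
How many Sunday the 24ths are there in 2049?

2

Check the 24th of each month of 2049: Jan 24: Sun, Feb 24: Wed, Mar 24: Wed, Apr 24: Sat, May 24: Mon, Jun 24: Thu, Jul 24: Sat, Aug 24: Tue, Sep 24: Fri, Oct 24: Sun, Nov 24: Wed, Dec 24: Fri.
Sunday occurs in January, October — 2 months.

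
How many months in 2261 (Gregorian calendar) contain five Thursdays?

4

A month of length L has five Thursdays iff its first Thursday is on day ≤ L−28 (so day 1–3 in a 31-day month, 1–2 in a 30-day month, day 1 in a leap February).
Checking each month of 2261: Jan starts Tue (31d) ✓; Feb starts Fri (28d); Mar starts Fri (31d); Apr starts Mon (30d); May starts Wed (31d) ✓; Jun starts Sat (30d); Jul starts Mon (31d); Aug starts Thu (31d) ✓; Sep starts Sun (30d); Oct starts Tue (31d) ✓; Nov starts Fri (30d); Dec starts Sun (31d).
Five-Thursday months: January, May, August, October → 4.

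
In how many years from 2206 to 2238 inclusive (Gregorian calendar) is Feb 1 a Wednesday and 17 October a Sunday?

Check each year's weekday for Feb 1 and 17 October:
  2206: Sat/Fri  2207: Sun/Sat  2208: Mon/Mon  2209: Wed/Tue  2210: Thu/Wed  2211: Fri/Thu  2212: Sat/Sat  2213: Mon/Sun  2214: Tue/Mon  2215: Wed/Tue  2216: Thu/Thu  2217: Sat/Fri  2218: Sun/Sat  2219: Mon/Sun  …(5 more)…  2225: Tue/Mon  2226: Wed/Tue  2227: Thu/Wed  2228: Fri/Fri  2229: Sun/Sat  2230: Mon/Sun  2231: Tue/Mon  2232: Wed/Wed  2233: Fri/Thu  2234: Sat/Fri  2235: Sun/Sat  2236: Mon/Mon  2237: Wed/Tue  2238: Thu/Wed
Both conditions hold in: no year — 0.

0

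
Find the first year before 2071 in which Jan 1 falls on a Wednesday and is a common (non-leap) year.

Jan 1 advances by 2 weekdays after a leap year and by 1 after a common year.
2071: Jan 1 is Thursday.
2070: Wednesday
2070 begins on a Wednesday and is a common year.

2070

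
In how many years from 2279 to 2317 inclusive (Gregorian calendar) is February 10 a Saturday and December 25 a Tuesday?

Check each year's weekday for February 10 and December 25:
  2279: Mon/Thu  2280: Tue/Sat  2281: Thu/Sun  2282: Fri/Mon  2283: Sat/Tue ✓  2284: Sun/Thu  2285: Tue/Fri  2286: Wed/Sat  2287: Thu/Sun  2288: Fri/Tue  2289: Sun/Wed  2290: Mon/Thu  2291: Tue/Fri  2292: Wed/Sun  …(11 more)…  2304: Wed/Sun  2305: Fri/Mon  2306: Sat/Tue ✓  2307: Sun/Wed  2308: Mon/Fri  2309: Wed/Sat  2310: Thu/Sun  2311: Fri/Mon  2312: Sat/Wed  2313: Mon/Thu  2314: Tue/Fri  2315: Wed/Sat  2316: Thu/Mon  2317: Sat/Tue ✓
Both conditions hold in: 2283, 2294, 2300, 2306, 2317 — 5.

5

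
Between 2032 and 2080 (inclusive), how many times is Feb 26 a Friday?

Track Feb 26's weekday year by year (advancing +1, or +2 across a Feb 29):
  2032: Thu  2033: Sat (+2)  2034: Sun (+1)  2035: Mon (+1)  2036: Tue (+1)
  2037: Thu (+2)  2038: Fri (+1) ✓  2039: Sat (+1)  2040: Sun (+1)  2041: Tue (+2)
  2042: Wed (+1)  2043: Thu (+1)  2044: Fri (+1) ✓  2045: Sun (+2)  … (21 more years) …
  2067: Sat (+1)  2068: Sun (+1)  2069: Tue (+2)  2070: Wed (+1)  2071: Thu (+1)
  2072: Fri (+1) ✓  2073: Sun (+2)  2074: Mon (+1)  2075: Tue (+1)  2076: Wed (+1)
  2077: Fri (+2) ✓  2078: Sat (+1)  2079: Sun (+1)  2080: Mon (+1)
Friday years: 2038, 2044, 2049, 2055, 2066, 2072, 2077 — 7 in total.

7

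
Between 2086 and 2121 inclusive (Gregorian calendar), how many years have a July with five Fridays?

16

July has 31 days; it has five Fridays when Friday falls among the first (month-length − 28) days — i.e. when July 1 is one of Friday/Thursday/Wednesday.
July 1 by year: 2086:Mon 2087:Tue 2088:Thu✓ 2089:Fri✓ 2090:Sat 2091:Sun 2092:Tue 2093:Wed✓ 2094:Thu✓ 2095:Fri✓ 2096:Sun 2097:Mon 2098:Tue 2099:Wed✓ 2100:Thu✓ …(6 more)… 2107:Fri✓ 2108:Sun 2109:Mon 2110:Tue 2111:Wed✓ 2112:Fri✓ 2113:Sat 2114:Sun 2115:Mon 2116:Wed✓ 2117:Thu✓ 2118:Fri✓ 2119:Sat 2120:Mon 2121:Tue
Years with five Fridays: 2088, 2089, 2093, 2094, 2095, 2099, 2100, 2101, 2105, 2106, 2107, 2111, 2112, 2116, 2117, 2118 → 16.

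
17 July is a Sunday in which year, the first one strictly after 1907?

1910

From one year to the next, a fixed date's weekday advances by 1, or by 2 when a Feb 29 lies between the two dates.
1907: July 17 is Wednesday.
1908: Friday (+2)
1909: Saturday (+1)
1910: Sunday (+1)
17 July falls on a Sunday in 1910.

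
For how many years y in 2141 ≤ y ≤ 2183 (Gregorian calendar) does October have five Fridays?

18

October has 31 days; it has five Fridays when Friday falls among the first (month-length − 28) days — i.e. when October 1 is one of Friday/Thursday/Wednesday.
October 1 by year: 2141:Sun 2142:Mon 2143:Tue 2144:Thu✓ 2145:Fri✓ 2146:Sat 2147:Sun 2148:Tue 2149:Wed✓ 2150:Thu✓ 2151:Fri✓ 2152:Sun 2153:Mon 2154:Tue 2155:Wed✓ …(13 more)… 2169:Sun 2170:Mon 2171:Tue 2172:Thu✓ 2173:Fri✓ 2174:Sat 2175:Sun 2176:Tue 2177:Wed✓ 2178:Thu✓ 2179:Fri✓ 2180:Sun 2181:Mon 2182:Tue 2183:Wed✓
Years with five Fridays: 2144, 2145, 2149, 2150, 2151, 2155, 2156, 2160, 2161, 2162, 2166, 2167, 2172, 2173, 2177, 2178, 2179, 2183 → 18.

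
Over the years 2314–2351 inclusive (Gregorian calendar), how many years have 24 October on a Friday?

5

Track 24 October's weekday year by year (advancing +1, or +2 across a Feb 29):
  2314: Sat  2315: Sun (+1)  2316: Tue (+2)  2317: Wed (+1)  2318: Thu (+1)
  2319: Fri (+1) ✓  2320: Sun (+2)  2321: Mon (+1)  2322: Tue (+1)  2323: Wed (+1)
  2324: Fri (+2) ✓  2325: Sat (+1)  2326: Sun (+1)  2327: Mon (+1)  … (10 more years) …
  2338: Mon (+1)  2339: Tue (+1)  2340: Thu (+2)  2341: Fri (+1) ✓  2342: Sat (+1)
  2343: Sun (+1)  2344: Tue (+2)  2345: Wed (+1)  2346: Thu (+1)  2347: Fri (+1) ✓
  2348: Sun (+2)  2349: Mon (+1)  2350: Tue (+1)  2351: Wed (+1)
Friday years: 2319, 2324, 2330, 2341, 2347 — 5 in total.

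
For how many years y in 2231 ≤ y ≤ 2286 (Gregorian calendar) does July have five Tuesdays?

24

July has 31 days; it has five Tuesdays when Tuesday falls among the first (month-length − 28) days — i.e. when July 1 is one of Tuesday/Monday/Sunday.
July 1 by year: 2231:Fri 2232:Sun✓ 2233:Mon✓ 2234:Tue✓ 2235:Wed 2236:Fri 2237:Sat 2238:Sun✓ 2239:Mon✓ 2240:Wed 2241:Thu 2242:Fri 2243:Sat 2244:Mon✓ 2245:Tue✓ …(26 more)… 2272:Mon✓ 2273:Tue✓ 2274:Wed 2275:Thu 2276:Sat 2277:Sun✓ 2278:Mon✓ 2279:Tue✓ 2280:Thu 2281:Fri 2282:Sat 2283:Sun✓ 2284:Tue✓ 2285:Wed 2286:Thu
Years with five Tuesdays: 2232, 2233, 2234, 2238, 2239, 2244, 2245, 2249, 2250, 2251, 2255, 2256, 2260, 2261, 2262, 2266, 2267, 2272, 2273, 2277, 2278, 2279, 2283, 2284 → 24.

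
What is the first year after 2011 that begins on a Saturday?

2022

Jan 1 advances by 2 weekdays after a leap year and by 1 after a common year.
2011: Jan 1 is Saturday.
2012: Sunday (leap)
2013: Tuesday
2014: Wednesday
2015: Thursday
2016: Friday (leap)
2017: Sunday
2018: Monday
2019: Tuesday
2020: Wednesday (leap)
2021: Friday
2022: Saturday
2022 begins on a Saturday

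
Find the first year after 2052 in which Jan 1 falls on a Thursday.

2054

Jan 1 advances by 2 weekdays after a leap year and by 1 after a common year.
2052: Jan 1 is Monday (leap).
2053: Wednesday
2054: Thursday
2054 begins on a Thursday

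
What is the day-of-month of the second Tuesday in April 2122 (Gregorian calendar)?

April 1, 2122 is a Wednesday, so the first Tuesday is the 7th.
The second Tuesday is 7 + 7 = 14.

14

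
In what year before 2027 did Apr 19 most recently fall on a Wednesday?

From one year to the next, a fixed date's weekday advances by 1, or by 2 when a Feb 29 lies between the two dates.
2027: April 19 is Monday.
2026: Sunday (−1)
2025: Saturday (−1)
2024: Friday (−1)
2023: Wednesday (−2)
Apr 19 falls on a Wednesday in 2023.

2023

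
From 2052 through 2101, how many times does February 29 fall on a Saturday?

Leap years in 2052–2101: 12 of them.
Feb 29 weekday advances by 5 (mod 7) from one leap year to the next four years later (or differs when a century non-leap intervenes).
Leap-day weekdays: 2052:Thu 2056:Tue 2060:Sun 2064:Fri 2068:Wed 2072:Mon 2076:Sat✓ 2080:Thu 2084:Tue 2088:Sun 2092:Fri 2096:Wed
Saturday: 2076 → 1.

1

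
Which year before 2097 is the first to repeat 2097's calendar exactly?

Two years share a calendar iff Jan 1 falls on the same weekday and both are leap or both are common. 2097: Jan 1 is Tuesday, common year.
2096: Jan 1 Sunday, leap
2095: Jan 1 Saturday, common
2094: Jan 1 Friday, common
2093: Jan 1 Thursday, common
2092: Jan 1 Tuesday, leap
2091: Jan 1 Monday, common
2090: Jan 1 Sunday, common
2089: Jan 1 Saturday, common
2088: Jan 1 Thursday, leap
2087: Jan 1 Wednesday, common
2086: Jan 1 Tuesday, common
2086 matches on both conditions.

2086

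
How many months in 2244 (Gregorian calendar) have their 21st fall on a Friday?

1

Check the 21st of each month of 2244: Jan 21: Sun, Feb 21: Wed, Mar 21: Thu, Apr 21: Sun, May 21: Tue, Jun 21: Fri, Jul 21: Sun, Aug 21: Wed, Sep 21: Sat, Oct 21: Mon, Nov 21: Thu, Dec 21: Sat.
Friday occurs in June — 1 month.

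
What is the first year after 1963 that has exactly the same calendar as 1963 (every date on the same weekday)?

1974

Two years share a calendar iff Jan 1 falls on the same weekday and both are leap or both are common. 1963: Jan 1 is Tuesday, common year.
1964: Jan 1 Wednesday, leap
1965: Jan 1 Friday, common
1966: Jan 1 Saturday, common
1967: Jan 1 Sunday, common
1968: Jan 1 Monday, leap
1969: Jan 1 Wednesday, common
1970: Jan 1 Thursday, common
1971: Jan 1 Friday, common
1972: Jan 1 Saturday, leap
1973: Jan 1 Monday, common
1974: Jan 1 Tuesday, common
1974 matches on both conditions.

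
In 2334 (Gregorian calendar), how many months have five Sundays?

4

A month of length L has five Sundays iff its first Sunday is on day ≤ L−28 (so day 1–3 in a 31-day month, 1–2 in a 30-day month, day 1 in a leap February).
Checking each month of 2334: Jan starts Mon (31d); Feb starts Thu (28d); Mar starts Thu (31d); Apr starts Sun (30d) ✓; May starts Tue (31d); Jun starts Fri (30d); Jul starts Sun (31d) ✓; Aug starts Wed (31d); Sep starts Sat (30d) ✓; Oct starts Mon (31d); Nov starts Thu (30d); Dec starts Sat (31d) ✓.
Five-Sunday months: April, July, September, December → 4.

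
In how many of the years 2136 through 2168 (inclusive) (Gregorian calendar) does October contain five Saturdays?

14

October has 31 days; it has five Saturdays when Saturday falls among the first (month-length − 28) days — i.e. when October 1 is one of Saturday/Friday/Thursday.
October 1 by year: 2136:Mon 2137:Tue 2138:Wed 2139:Thu✓ 2140:Sat✓ 2141:Sun 2142:Mon 2143:Tue 2144:Thu✓ 2145:Fri✓ 2146:Sat✓ 2147:Sun 2148:Tue 2149:Wed 2150:Thu✓ …(3 more)… 2154:Tue 2155:Wed 2156:Fri✓ 2157:Sat✓ 2158:Sun 2159:Mon 2160:Wed 2161:Thu✓ 2162:Fri✓ 2163:Sat✓ 2164:Mon 2165:Tue 2166:Wed 2167:Thu✓ 2168:Sat✓
Years with five Saturdays: 2139, 2140, 2144, 2145, 2146, 2150, 2151, 2156, 2157, 2161, 2162, 2163, 2167, 2168 → 14.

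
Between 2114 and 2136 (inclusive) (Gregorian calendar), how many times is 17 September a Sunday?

3

Track 17 September's weekday year by year (advancing +1, or +2 across a Feb 29):
  2114: Mon  2115: Tue (+1)  2116: Thu (+2)  2117: Fri (+1)  2118: Sat (+1)
  2119: Sun (+1) ✓  2120: Tue (+2)  2121: Wed (+1)  2122: Thu (+1)  2123: Fri (+1)
  2124: Sun (+2) ✓  2125: Mon (+1)  2126: Tue (+1)  2127: Wed (+1)  2128: Fri (+2)
  2129: Sat (+1)  2130: Sun (+1) ✓  2131: Mon (+1)  2132: Wed (+2)  2133: Thu (+1)
  2134: Fri (+1)  2135: Sat (+1)  2136: Mon (+2)
Sunday years: 2119, 2124, 2130 — 3 in total.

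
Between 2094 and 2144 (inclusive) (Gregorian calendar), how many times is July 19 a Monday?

Track July 19's weekday year by year (advancing +1, or +2 across a Feb 29):
  2094: Mon ✓  2095: Tue (+1)  2096: Thu (+2)  2097: Fri (+1)  2098: Sat (+1)
  2099: Sun (+1)  2100: Mon (+1) ✓  2101: Tue (+1)  2102: Wed (+1)  2103: Thu (+1)
  2104: Sat (+2)  2105: Sun (+1)  2106: Mon (+1) ✓  2107: Tue (+1)  … (23 more years) …
  2131: Thu (+1)  2132: Sat (+2)  2133: Sun (+1)  2134: Mon (+1) ✓  2135: Tue (+1)
  2136: Thu (+2)  2137: Fri (+1)  2138: Sat (+1)  2139: Sun (+1)  2140: Tue (+2)
  2141: Wed (+1)  2142: Thu (+1)  2143: Fri (+1)  2144: Sun (+2)
Monday years: 2094, 2100, 2106, 2117, 2123, 2128, 2134 — 7 in total.

7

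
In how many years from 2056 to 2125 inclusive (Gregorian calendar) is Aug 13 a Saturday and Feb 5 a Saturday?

8

Check each year's weekday for Aug 13 and Feb 5:
  2056: Sun/Sat  2057: Mon/Mon  2058: Tue/Tue  2059: Wed/Wed  2060: Fri/Thu  2061: Sat/Sat ✓  2062: Sun/Sun  2063: Mon/Mon  2064: Wed/Tue  2065: Thu/Thu  2066: Fri/Fri  2067: Sat/Sat ✓  2068: Mon/Sun  2069: Tue/Tue  …(42 more)…  2112: Sat/Fri  2113: Sun/Sun  2114: Mon/Mon  2115: Tue/Tue  2116: Thu/Wed  2117: Fri/Fri  2118: Sat/Sat ✓  2119: Sun/Sun  2120: Tue/Mon  2121: Wed/Wed  2122: Thu/Thu  2123: Fri/Fri  2124: Sun/Sat  2125: Mon/Mon
Both conditions hold in: 2061, 2067, 2078, 2089, 2095, 2101, 2107, 2118 — 8.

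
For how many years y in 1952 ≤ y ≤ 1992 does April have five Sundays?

11

April has 30 days; it has five Sundays when Sunday falls among the first (month-length − 28) days — i.e. when April 1 is one of Sunday/Saturday.
April 1 by year: 1952:Tue 1953:Wed 1954:Thu 1955:Fri 1956:Sun✓ 1957:Mon 1958:Tue 1959:Wed 1960:Fri 1961:Sat✓ 1962:Sun✓ 1963:Mon 1964:Wed 1965:Thu 1966:Fri …(11 more)… 1978:Sat✓ 1979:Sun✓ 1980:Tue 1981:Wed 1982:Thu 1983:Fri 1984:Sun✓ 1985:Mon 1986:Tue 1987:Wed 1988:Fri 1989:Sat✓ 1990:Sun✓ 1991:Mon 1992:Wed
Years with five Sundays: 1956, 1961, 1962, 1967, 1972, 1973, 1978, 1979, 1984, 1989, 1990 → 11.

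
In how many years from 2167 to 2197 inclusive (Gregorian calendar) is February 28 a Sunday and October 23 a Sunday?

2

Check each year's weekday for February 28 and October 23:
  2167: Sat/Fri  2168: Sun/Sun ✓  2169: Tue/Mon  2170: Wed/Tue  2171: Thu/Wed  2172: Fri/Fri  2173: Sun/Sat  2174: Mon/Sun  2175: Tue/Mon  2176: Wed/Wed  2177: Fri/Thu  2178: Sat/Fri  2179: Sun/Sat  2180: Mon/Mon  …(3 more)…  2184: Sat/Sat  2185: Mon/Sun  2186: Tue/Mon  2187: Wed/Tue  2188: Thu/Thu  2189: Sat/Fri  2190: Sun/Sat  2191: Mon/Sun  2192: Tue/Tue  2193: Thu/Wed  2194: Fri/Thu  2195: Sat/Fri  2196: Sun/Sun ✓  2197: Tue/Mon
Both conditions hold in: 2168, 2196 — 2.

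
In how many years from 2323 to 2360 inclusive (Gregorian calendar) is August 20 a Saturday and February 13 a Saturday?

2

Check each year's weekday for August 20 and February 13:
  2323: Mon/Tue  2324: Wed/Wed  2325: Thu/Fri  2326: Fri/Sat  2327: Sat/Sun  2328: Mon/Mon  2329: Tue/Wed  2330: Wed/Thu  2331: Thu/Fri  2332: Sat/Sat ✓  2333: Sun/Mon  2334: Mon/Tue  2335: Tue/Wed  2336: Thu/Thu  …(10 more)…  2347: Wed/Thu  2348: Fri/Fri  2349: Sat/Sun  2350: Sun/Mon  2351: Mon/Tue  2352: Wed/Wed  2353: Thu/Fri  2354: Fri/Sat  2355: Sat/Sun  2356: Mon/Mon  2357: Tue/Wed  2358: Wed/Thu  2359: Thu/Fri  2360: Sat/Sat ✓
Both conditions hold in: 2332, 2360 — 2.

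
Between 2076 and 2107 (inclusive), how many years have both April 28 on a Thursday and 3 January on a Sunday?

Check each year's weekday for April 28 and 3 January:
  2076: Tue/Fri  2077: Wed/Sun  2078: Thu/Mon  2079: Fri/Tue  2080: Sun/Wed  2081: Mon/Fri  2082: Tue/Sat  2083: Wed/Sun  2084: Fri/Mon  2085: Sat/Wed  2086: Sun/Thu  2087: Mon/Fri  2088: Wed/Sat  2089: Thu/Mon  …(4 more)…  2094: Wed/Sun  2095: Thu/Mon  2096: Sat/Tue  2097: Sun/Thu  2098: Mon/Fri  2099: Tue/Sat  2100: Wed/Sun  2101: Thu/Mon  2102: Fri/Tue  2103: Sat/Wed  2104: Mon/Thu  2105: Tue/Sat  2106: Wed/Sun  2107: Thu/Mon
Both conditions hold in: no year — 0.

0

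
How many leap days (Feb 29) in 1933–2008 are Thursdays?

Leap years in 1933–2008: 19 of them.
Feb 29 weekday advances by 5 (mod 7) from one leap year to the next four years later (or differs when a century non-leap intervenes).
Leap-day weekdays: 1936:Sat 1940:Thu✓ 1944:Tue 1948:Sun 1952:Fri 1956:Wed 1960:Mon 1964:Sat 1968:Thu✓ 1972:Tue 1976:Sun 1980:Fri 1984:Wed 1988:Mon 1992:Sat 1996:Thu✓ 2000:Tue 2004:Sun 2008:Fri
Thursday: 1940, 1968, 1996 → 3.

3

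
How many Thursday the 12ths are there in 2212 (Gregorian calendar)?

2

Check the 12th of each month of 2212: Jan 12: Sun, Feb 12: Wed, Mar 12: Thu, Apr 12: Sun, May 12: Tue, Jun 12: Fri, Jul 12: Sun, Aug 12: Wed, Sep 12: Sat, Oct 12: Mon, Nov 12: Thu, Dec 12: Sat.
Thursday occurs in March, November — 2 months.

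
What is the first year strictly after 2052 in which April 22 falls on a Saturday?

2056

From one year to the next, a fixed date's weekday advances by 1, or by 2 when a Feb 29 lies between the two dates.
2052: April 22 is Monday.
2053: Tuesday (+1)
2054: Wednesday (+1)
2055: Thursday (+1)
2056: Saturday (+2)
April 22 falls on a Saturday in 2056.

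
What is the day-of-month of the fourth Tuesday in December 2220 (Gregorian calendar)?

26

December 1, 2220 is a Friday, so the first Tuesday is the 5th.
The fourth Tuesday is 5 + 21 = 26.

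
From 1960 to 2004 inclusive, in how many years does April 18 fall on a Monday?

6

Track April 18's weekday year by year (advancing +1, or +2 across a Feb 29):
  1960: Mon ✓  1961: Tue (+1)  1962: Wed (+1)  1963: Thu (+1)  1964: Sat (+2)
  1965: Sun (+1)  1966: Mon (+1) ✓  1967: Tue (+1)  1968: Thu (+2)  1969: Fri (+1)
  1970: Sat (+1)  1971: Sun (+1)  1972: Tue (+2)  1973: Wed (+1)  … (17 more years) …
  1991: Thu (+1)  1992: Sat (+2)  1993: Sun (+1)  1994: Mon (+1) ✓  1995: Tue (+1)
  1996: Thu (+2)  1997: Fri (+1)  1998: Sat (+1)  1999: Sun (+1)  2000: Tue (+2)
  2001: Wed (+1)  2002: Thu (+1)  2003: Fri (+1)  2004: Sun (+2)
Monday years: 1960, 1966, 1977, 1983, 1988, 1994 — 6 in total.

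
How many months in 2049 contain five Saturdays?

A month of length L has five Saturdays iff its first Saturday is on day ≤ L−28 (so day 1–3 in a 31-day month, 1–2 in a 30-day month, day 1 in a leap February).
Checking each month of 2049: Jan starts Fri (31d) ✓; Feb starts Mon (28d); Mar starts Mon (31d); Apr starts Thu (30d); May starts Sat (31d) ✓; Jun starts Tue (30d); Jul starts Thu (31d) ✓; Aug starts Sun (31d); Sep starts Wed (30d); Oct starts Fri (31d) ✓; Nov starts Mon (30d); Dec starts Wed (31d).
Five-Saturday months: January, May, July, October → 4.

4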